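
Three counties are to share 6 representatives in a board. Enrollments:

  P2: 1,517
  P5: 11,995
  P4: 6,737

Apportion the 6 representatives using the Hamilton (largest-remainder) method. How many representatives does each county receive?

P2 0, P5 4, P4 2

The standard divisor is 20249/6 ≈ 3374.833.
Standard quotas: P2 0.4495, P5 3.5542, P4 1.9962.
Lower quotas: P2 0, P5 3, P4 1 (sum 4, leaving 2 seats).
Remainders in descending order: P4 0.9962, P5 0.5542, P2 0.4495.
Largest remainders: P4, P5 receive the extra seats.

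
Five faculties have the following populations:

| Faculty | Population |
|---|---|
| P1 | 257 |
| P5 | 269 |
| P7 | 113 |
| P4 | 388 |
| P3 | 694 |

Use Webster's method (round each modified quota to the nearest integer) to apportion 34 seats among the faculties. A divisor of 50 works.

With modified divisor 50: modified quotas P1 5.140, P5 5.380, P7 2.260, P4 7.760, P3 13.880.
Rounding to the nearest integer: P1 5, P5 5, P7 2, P4 8, P3 14 (total 34).

P1 5, P5 5, P7 2, P4 8, P3 14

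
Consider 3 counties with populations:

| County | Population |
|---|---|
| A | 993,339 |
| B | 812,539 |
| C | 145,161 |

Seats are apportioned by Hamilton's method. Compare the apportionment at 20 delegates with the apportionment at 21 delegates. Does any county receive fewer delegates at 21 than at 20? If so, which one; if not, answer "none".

C

At 20 seats: A 10, B 8, C 2.
At 21 seats: A 11, B 9, C 1.
C drops from 2 to 1.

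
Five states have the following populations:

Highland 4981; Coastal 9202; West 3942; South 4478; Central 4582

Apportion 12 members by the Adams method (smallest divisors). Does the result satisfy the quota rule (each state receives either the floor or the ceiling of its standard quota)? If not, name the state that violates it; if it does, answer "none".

none

Standard quotas: Highland 2.199, Coastal 4.062, West 1.740, South 1.977, Central 2.023.
Adams allocation: Highland 2, Coastal 4, West 2, South 2, Central 2.
Every allocation lies between the lower and upper quota.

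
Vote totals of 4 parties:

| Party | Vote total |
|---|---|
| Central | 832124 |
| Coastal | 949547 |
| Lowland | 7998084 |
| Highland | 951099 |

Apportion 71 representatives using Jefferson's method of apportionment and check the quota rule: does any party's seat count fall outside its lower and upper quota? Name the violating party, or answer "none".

Lowland

Standard quotas: Central 5.506, Coastal 6.283, Lowland 52.919, Highland 6.293.
Jefferson allocation: Central 5, Coastal 6, Lowland 54, Highland 6.
Lowland has quota 52.919 (lower 52, upper 53) but receives 54 — outside the quota interval.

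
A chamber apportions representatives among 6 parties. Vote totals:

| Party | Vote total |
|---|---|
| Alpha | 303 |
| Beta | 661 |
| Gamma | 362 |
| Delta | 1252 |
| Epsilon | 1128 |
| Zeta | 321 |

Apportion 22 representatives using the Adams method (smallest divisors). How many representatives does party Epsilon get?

Standard divisor 4027/22 ≈ 183.045; standard quotas: Alpha 1.655, Beta 3.611, Gamma 1.978, Delta 6.840, Epsilon 6.162, Zeta 1.754.
Rounding up gives 2, 4, 2, 7, 7, 2 = 24 seats, so the divisor must be adjusted.
With modified divisor 210: modified quotas Alpha 1.443, Beta 3.148, Gamma 1.724, Delta 5.962, Epsilon 5.371, Zeta 1.529.
Rounding up: Alpha 2, Beta 4, Gamma 2, Delta 6, Epsilon 6, Zeta 2 (total 22).
Epsilon receives 6.

6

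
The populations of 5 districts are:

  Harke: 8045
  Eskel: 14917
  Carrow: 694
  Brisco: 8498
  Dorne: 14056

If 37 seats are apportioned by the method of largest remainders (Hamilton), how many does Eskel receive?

The standard divisor is 46210/37 ≈ 1248.919.
Standard quotas: Harke 6.4416, Eskel 11.9439, Carrow 0.5557, Brisco 6.8043, Dorne 11.2545.
Lower quotas: Harke 6, Eskel 11, Carrow 0, Brisco 6, Dorne 11 (sum 34, leaving 3 seats).
Remainders in descending order: Eskel 0.9439, Brisco 0.8043, Carrow 0.5557, Harke 0.4416, Dorne 0.2545.
Largest remainders: Eskel, Brisco, Carrow receive the extra seats.
Eskel receives 12.

12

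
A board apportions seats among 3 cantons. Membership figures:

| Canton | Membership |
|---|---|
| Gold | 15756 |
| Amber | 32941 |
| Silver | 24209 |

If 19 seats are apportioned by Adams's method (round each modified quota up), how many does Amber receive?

Standard divisor 72906/19 ≈ 3837.158; standard quotas: Gold 4.106, Amber 8.585, Silver 6.309.
Rounding up gives 5, 9, 7 = 21 seats, so the divisor must be adjusted.
With modified divisor 4100: modified quotas Gold 3.843, Amber 8.034, Silver 5.905.
Rounding up: Gold 4, Amber 9, Silver 6 (total 19).
Amber receives 9.

9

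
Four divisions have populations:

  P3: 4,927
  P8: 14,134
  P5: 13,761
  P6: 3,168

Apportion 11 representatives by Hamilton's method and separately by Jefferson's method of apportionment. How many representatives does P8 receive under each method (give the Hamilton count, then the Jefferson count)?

Hamilton: P3 2, P8 4, P5 4, P6 1.
Jefferson: P3 1, P8 5, P5 4, P6 1.
P8 gets 4 under Hamilton and 5 under Jefferson.

4 and 5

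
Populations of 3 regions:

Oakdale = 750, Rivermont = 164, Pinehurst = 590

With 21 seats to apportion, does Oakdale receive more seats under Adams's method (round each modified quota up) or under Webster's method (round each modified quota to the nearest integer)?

Webster

Adams: Oakdale 10, Rivermont 3, Pinehurst 8.
Webster: Oakdale 11, Rivermont 2, Pinehurst 8.
Oakdale gets 10 under Adams and 11 under Webster.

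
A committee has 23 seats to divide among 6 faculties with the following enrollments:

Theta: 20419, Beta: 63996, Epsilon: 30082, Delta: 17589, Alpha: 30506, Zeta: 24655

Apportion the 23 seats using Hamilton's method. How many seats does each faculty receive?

Theta 2; Beta 8; Epsilon 4; Delta 2; Alpha 4; Zeta 3

Total 187247; standard divisor 187247/23 ≈ 8141.174.
Standard quotas: Theta 2.5081, Beta 7.8608, Epsilon 3.6950, Delta 2.1605, Alpha 3.7471, Zeta 3.0284.
Lower quotas: Theta 2, Beta 7, Epsilon 3, Delta 2, Alpha 3, Zeta 3 (sum 20, leaving 3 seats).
Remainders in descending order: Beta 0.8608, Alpha 0.7471, Epsilon 0.6950, Theta 0.5081, Delta 0.1605, Zeta 0.0284.
The surplus seats go to Beta, Alpha, Epsilon.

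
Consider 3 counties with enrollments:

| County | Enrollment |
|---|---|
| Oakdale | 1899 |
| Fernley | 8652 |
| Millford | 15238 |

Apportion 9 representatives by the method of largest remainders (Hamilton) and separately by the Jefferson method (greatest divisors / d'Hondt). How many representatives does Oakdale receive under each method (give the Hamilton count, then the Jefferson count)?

Hamilton: Oakdale 1, Fernley 3, Millford 5.
Jefferson: Oakdale 0, Fernley 3, Millford 6.
Oakdale gets 1 under Hamilton and 0 under Jefferson.

1 and 0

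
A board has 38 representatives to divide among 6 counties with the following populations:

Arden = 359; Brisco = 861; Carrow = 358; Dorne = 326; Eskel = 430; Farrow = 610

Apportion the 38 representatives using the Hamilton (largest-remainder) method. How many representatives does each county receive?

The standard divisor is 2944/38 ≈ 77.474.
Standard quotas: Arden 4.634, Brisco 11.113, Carrow 4.621, Dorne 4.208, Eskel 5.550, Farrow 7.874.
Lower quotas: Arden 4, Brisco 11, Carrow 4, Dorne 4, Eskel 5, Farrow 7 (sum 35, leaving 3 seats).
Remainders in descending order: Farrow 0.874, Arden 0.634, Carrow 0.621, Eskel 0.550, Dorne 0.208, Brisco 0.113.
The surplus seats go to Farrow, Arden, Carrow.

Arden=5, Brisco=11, Carrow=5, Dorne=4, Eskel=5, Farrow=8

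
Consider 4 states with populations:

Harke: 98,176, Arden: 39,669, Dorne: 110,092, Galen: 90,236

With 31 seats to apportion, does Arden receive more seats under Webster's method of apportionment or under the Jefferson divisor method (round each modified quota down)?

Webster

Webster: Harke 9, Arden 4, Dorne 10, Galen 8.
Jefferson: Harke 9, Arden 3, Dorne 10, Galen 9.
Arden gets 4 under Webster and 3 under Jefferson.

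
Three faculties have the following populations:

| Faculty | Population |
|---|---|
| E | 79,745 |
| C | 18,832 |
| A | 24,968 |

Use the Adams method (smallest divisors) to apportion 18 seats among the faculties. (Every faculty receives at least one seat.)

Standard divisor 123545/18 ≈ 6863.611; standard quotas: E 11.619, C 2.744, A 3.638.
Rounding up gives 12, 3, 4 = 19 seats, so the divisor must be adjusted.
With modified divisor 7600: modified quotas E 10.493, C 2.478, A 3.285.
Rounding up: E 11, C 3, A 4 (total 18).

E: 11, C: 3, A: 4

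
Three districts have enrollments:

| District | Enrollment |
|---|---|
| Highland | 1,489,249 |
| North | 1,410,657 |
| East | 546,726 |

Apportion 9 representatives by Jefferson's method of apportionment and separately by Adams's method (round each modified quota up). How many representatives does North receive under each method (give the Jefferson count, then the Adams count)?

4 and 3

Jefferson: Highland 4, North 4, East 1.
Adams: Highland 4, North 3, East 2.
North gets 4 under Jefferson and 3 under Adams.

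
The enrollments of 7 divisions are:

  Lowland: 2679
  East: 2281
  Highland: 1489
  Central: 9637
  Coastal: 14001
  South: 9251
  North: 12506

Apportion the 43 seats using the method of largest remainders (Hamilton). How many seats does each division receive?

Lowland 2; East 2; Highland 1; Central 8; Coastal 12; South 8; North 10

The standard divisor is 51844/43 ≈ 1205.674.
Standard quotas: Lowland 2.2220, East 1.8919, Highland 1.2350, Central 7.9930, Coastal 11.6126, South 7.6729, North 10.3726.
Lower quotas: Lowland 2, East 1, Highland 1, Central 7, Coastal 11, South 7, North 10 (sum 39, leaving 4 seats).
Remainders in descending order: Central 0.9930, East 0.8919, South 0.6729, Coastal 0.6126, North 0.3726, Highland 0.2350, Lowland 0.2220.
The surplus seats go to Central, East, South, Coastal.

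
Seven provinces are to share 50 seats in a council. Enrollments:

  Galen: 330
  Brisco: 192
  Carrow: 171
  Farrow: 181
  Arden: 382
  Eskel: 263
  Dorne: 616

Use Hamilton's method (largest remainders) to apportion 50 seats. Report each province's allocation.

The standard divisor is 2135/50 ≈ 42.7.
Standard quotas: Galen 7.728, Brisco 4.496, Carrow 4.005, Farrow 4.239, Arden 8.946, Eskel 6.159, Dorne 14.426.
Lower quotas: Galen 7, Brisco 4, Carrow 4, Farrow 4, Arden 8, Eskel 6, Dorne 14 (sum 47, leaving 3 seats).
Remainders in descending order: Arden 0.946, Galen 0.728, Brisco 0.496, Dorne 0.426, Farrow 0.239, Eskel 0.159, Carrow 0.005.
The surplus seats go to Arden, Galen, Brisco.

Galen: 8, Brisco: 5, Carrow: 4, Farrow: 4, Arden: 9, Eskel: 6, Dorne: 14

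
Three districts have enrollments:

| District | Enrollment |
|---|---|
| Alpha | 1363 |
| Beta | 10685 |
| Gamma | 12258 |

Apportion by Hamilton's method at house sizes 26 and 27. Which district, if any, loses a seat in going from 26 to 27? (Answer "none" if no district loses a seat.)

Alpha

At 26 seats: Alpha 2, Beta 11, Gamma 13.
At 27 seats: Alpha 1, Beta 12, Gamma 14.
Alpha drops from 2 to 1.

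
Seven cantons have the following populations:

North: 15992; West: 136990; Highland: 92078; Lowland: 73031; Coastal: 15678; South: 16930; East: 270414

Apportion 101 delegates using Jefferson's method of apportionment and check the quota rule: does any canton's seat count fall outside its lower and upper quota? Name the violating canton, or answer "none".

Standard quotas: North 2.600, West 22.276, Highland 14.973, Lowland 11.876, Coastal 2.549, South 2.753, East 43.972.
Jefferson allocation: North 2, West 23, Highland 15, Lowland 12, Coastal 2, South 2, East 45.
East has quota 43.972 (lower 43, upper 44) but receives 45 — outside the quota interval.

East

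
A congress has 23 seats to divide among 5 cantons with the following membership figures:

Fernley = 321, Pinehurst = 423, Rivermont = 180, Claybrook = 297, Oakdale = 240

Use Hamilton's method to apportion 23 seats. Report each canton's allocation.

The standard divisor is 1461/23 ≈ 63.522.
Standard quotas: Fernley 5.053, Pinehurst 6.659, Rivermont 2.834, Claybrook 4.676, Oakdale 3.778.
Lower quotas: Fernley 5, Pinehurst 6, Rivermont 2, Claybrook 4, Oakdale 3 (sum 20, leaving 3 seats).
Remainders in descending order: Rivermont 0.834, Oakdale 0.778, Claybrook 0.676, Pinehurst 0.659, Fernley 0.053.
The surplus seats go to Rivermont, Oakdale, Claybrook.

Fernley 5; Pinehurst 6; Rivermont 3; Claybrook 5; Oakdale 4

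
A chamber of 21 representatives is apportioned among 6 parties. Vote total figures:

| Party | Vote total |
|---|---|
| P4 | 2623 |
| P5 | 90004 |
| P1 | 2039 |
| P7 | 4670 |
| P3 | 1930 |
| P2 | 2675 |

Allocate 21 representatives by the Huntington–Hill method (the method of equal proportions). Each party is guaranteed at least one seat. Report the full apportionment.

P4: 1; P5: 16; P1: 1; P7: 1; P3: 1; P2: 1

With divisor 5634: modified quotas P4 0.466, P5 15.975, P1 0.362, P7 0.829, P3 0.343, P2 0.475.
Geometric-mean thresholds: P4 (min 1), P5 √(15·16)=15.492, P1 (min 1), P7 (min 1), P3 (min 1), P2 (min 1).
Each quota rounded against its threshold gives P4 1, P5 16, P1 1, P7 1, P3 1, P2 1 (total 21).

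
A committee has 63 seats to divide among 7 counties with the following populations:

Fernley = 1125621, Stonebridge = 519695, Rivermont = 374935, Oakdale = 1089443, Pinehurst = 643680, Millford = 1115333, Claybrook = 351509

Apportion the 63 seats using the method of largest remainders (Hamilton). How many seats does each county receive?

Total 5220216; standard divisor 5220216/63 ≈ 82860.571.
Standard quotas: Fernley 13.5845, Stonebridge 6.2719, Rivermont 4.5249, Oakdale 13.1479, Pinehurst 7.7682, Millford 13.4604, Claybrook 4.2422.
Lower quotas: Fernley 13, Stonebridge 6, Rivermont 4, Oakdale 13, Pinehurst 7, Millford 13, Claybrook 4 (sum 60, leaving 3 seats).
Remainders in descending order: Pinehurst 0.7682, Fernley 0.5845, Rivermont 0.5249, Millford 0.4604, Stonebridge 0.2719, Claybrook 0.2422, Oakdale 0.1479.
The surplus seats go to Pinehurst, Fernley, Rivermont.

Fernley: 14, Stonebridge: 6, Rivermont: 5, Oakdale: 13, Pinehurst: 8, Millford: 13, Claybrook: 4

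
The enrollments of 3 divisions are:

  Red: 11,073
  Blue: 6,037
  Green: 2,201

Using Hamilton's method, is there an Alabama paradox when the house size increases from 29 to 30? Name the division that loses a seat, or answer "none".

At 29 seats: Red 17, Blue 9, Green 3.
At 30 seats: Red 17, Blue 9, Green 4.
No division's allocation decreased.

none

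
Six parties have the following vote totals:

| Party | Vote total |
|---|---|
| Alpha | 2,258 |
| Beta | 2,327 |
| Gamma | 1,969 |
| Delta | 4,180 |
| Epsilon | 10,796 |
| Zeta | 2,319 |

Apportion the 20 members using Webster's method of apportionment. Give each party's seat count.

Standard divisor 23849/20 ≈ 1192.45; standard quotas: Alpha 1.894, Beta 1.951, Gamma 1.651, Delta 3.505, Epsilon 9.054, Zeta 1.945.
Rounding to the nearest integer gives 2, 2, 2, 4, 9, 2 = 21 seats, so the divisor must be adjusted.
With modified divisor 1230: modified quotas Alpha 1.836, Beta 1.892, Gamma 1.601, Delta 3.398, Epsilon 8.777, Zeta 1.885.
Rounding to the nearest integer: Alpha 2, Beta 2, Gamma 2, Delta 3, Epsilon 9, Zeta 2 (total 20).

Alpha 2, Beta 2, Gamma 2, Delta 3, Epsilon 9, Zeta 2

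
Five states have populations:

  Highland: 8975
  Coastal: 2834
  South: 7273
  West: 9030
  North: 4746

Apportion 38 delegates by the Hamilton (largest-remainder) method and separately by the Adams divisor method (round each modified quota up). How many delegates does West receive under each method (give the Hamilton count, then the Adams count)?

11 and 10

Hamilton: Highland 10, Coastal 3, South 8, West 11, North 6.
Adams: Highland 10, Coastal 4, South 8, West 10, North 6.
West gets 11 under Hamilton and 10 under Adams.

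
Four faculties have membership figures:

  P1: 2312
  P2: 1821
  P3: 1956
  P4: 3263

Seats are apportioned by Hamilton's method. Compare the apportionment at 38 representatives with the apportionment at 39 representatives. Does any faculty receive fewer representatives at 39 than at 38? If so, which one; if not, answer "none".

At 38 seats: P1 9, P2 8, P3 8, P4 13.
At 39 seats: P1 10, P2 7, P3 8, P4 14.
P2 drops from 8 to 7.

P2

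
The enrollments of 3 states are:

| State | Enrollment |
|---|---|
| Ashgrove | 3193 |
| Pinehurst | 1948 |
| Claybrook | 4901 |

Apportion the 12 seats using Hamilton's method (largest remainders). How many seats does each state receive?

Ashgrove: 4; Pinehurst: 2; Claybrook: 6

Total 10042; standard divisor 10042/12 ≈ 836.833.
Standard quotas: Ashgrove 3.816, Pinehurst 2.328, Claybrook 5.857.
Lower quotas: Ashgrove 3, Pinehurst 2, Claybrook 5 (sum 10, leaving 2 seats).
Remainders in descending order: Claybrook 0.857, Ashgrove 0.816, Pinehurst 0.328.
Largest remainders: Claybrook, Ashgrove receive the extra seats.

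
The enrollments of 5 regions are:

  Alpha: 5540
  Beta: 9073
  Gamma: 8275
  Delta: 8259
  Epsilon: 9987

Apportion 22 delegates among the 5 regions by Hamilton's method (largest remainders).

Total 41134; standard divisor 41134/22 ≈ 1869.727.
Standard quotas: Alpha 2.9630, Beta 4.8526, Gamma 4.4258, Delta 4.4172, Epsilon 5.3414.
Lower quotas: Alpha 2, Beta 4, Gamma 4, Delta 4, Epsilon 5 (sum 19, leaving 3 seats).
Remainders in descending order: Alpha 0.9630, Beta 0.8526, Gamma 0.4258, Delta 0.4172, Epsilon 0.3414.
Largest remainders: Alpha, Beta, Gamma receive the extra seats.

Alpha: 3, Beta: 5, Gamma: 5, Delta: 4, Epsilon: 5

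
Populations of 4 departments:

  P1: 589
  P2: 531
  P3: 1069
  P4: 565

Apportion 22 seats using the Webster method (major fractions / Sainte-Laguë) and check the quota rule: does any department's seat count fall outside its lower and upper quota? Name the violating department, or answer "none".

none

Standard quotas: P1 4.705, P2 4.242, P3 8.540, P4 4.513.
Webster allocation: P1 5, P2 4, P3 9, P4 4.
Every allocation lies between the lower and upper quota.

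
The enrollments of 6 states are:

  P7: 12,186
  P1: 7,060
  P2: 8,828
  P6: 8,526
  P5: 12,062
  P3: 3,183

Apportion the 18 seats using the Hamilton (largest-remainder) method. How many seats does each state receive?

P7 4, P1 3, P2 3, P6 3, P5 4, P3 1

Standard divisor: 51845 ÷ 18 ≈ 2880.278.
Standard quotas: P7 4.2308, P1 2.4512, P2 3.0650, P6 2.9601, P5 4.1878, P3 1.1051.
Lower quotas: P7 4, P1 2, P2 3, P6 2, P5 4, P3 1 (sum 16, leaving 2 seats).
Remainders in descending order: P6 0.9601, P1 0.4512, P7 0.2308, P5 0.1878, P3 0.1051, P2 0.0650.
Largest remainders: P6, P1 receive the extra seats.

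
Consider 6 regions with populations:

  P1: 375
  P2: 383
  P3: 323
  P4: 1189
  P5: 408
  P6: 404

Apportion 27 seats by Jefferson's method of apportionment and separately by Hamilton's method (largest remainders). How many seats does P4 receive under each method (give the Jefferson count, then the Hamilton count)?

11 and 10

Jefferson: P1 3, P2 3, P3 3, P4 11, P5 4, P6 3.
Hamilton: P1 3, P2 3, P3 3, P4 10, P5 4, P6 4.
P4 gets 11 under Jefferson and 10 under Hamilton.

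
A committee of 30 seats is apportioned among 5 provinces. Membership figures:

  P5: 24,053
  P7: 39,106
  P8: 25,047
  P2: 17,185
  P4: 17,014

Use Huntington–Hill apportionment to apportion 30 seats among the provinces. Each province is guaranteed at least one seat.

P5: 6; P7: 10; P8: 6; P2: 4; P4: 4

With divisor 3993: modified quotas P5 6.024, P7 9.794, P8 6.273, P2 4.304, P4 4.261.
Geometric-mean thresholds: P5 √(6·7)=6.481, P7 √(9·10)=9.487, P8 √(6·7)=6.481, P2 √(4·5)=4.472, P4 √(4·5)=4.472.
Each quota rounded against its threshold gives P5 6, P7 10, P8 6, P2 4, P4 4 (total 30).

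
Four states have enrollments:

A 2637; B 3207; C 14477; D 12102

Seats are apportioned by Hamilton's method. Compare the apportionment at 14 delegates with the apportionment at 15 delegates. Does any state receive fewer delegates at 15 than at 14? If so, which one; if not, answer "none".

At 14 seats: A 1, B 2, C 6, D 5.
At 15 seats: A 1, B 1, C 7, D 6.
B drops from 2 to 1.

B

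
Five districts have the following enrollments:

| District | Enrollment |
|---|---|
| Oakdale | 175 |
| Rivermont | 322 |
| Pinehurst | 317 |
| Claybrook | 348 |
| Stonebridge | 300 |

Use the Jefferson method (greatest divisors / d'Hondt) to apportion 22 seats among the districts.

Oakdale 2, Rivermont 5, Pinehurst 5, Claybrook 5, Stonebridge 5

Standard divisor 1462/22 ≈ 66.455; standard quotas: Oakdale 2.633, Rivermont 4.845, Pinehurst 4.770, Claybrook 5.237, Stonebridge 4.514.
Rounding down gives 2, 4, 4, 5, 4 = 19 seats, so the divisor must be adjusted.
With modified divisor 59: modified quotas Oakdale 2.966, Rivermont 5.458, Pinehurst 5.373, Claybrook 5.898, Stonebridge 5.085.
Rounding down: Oakdale 2, Rivermont 5, Pinehurst 5, Claybrook 5, Stonebridge 5 (total 22).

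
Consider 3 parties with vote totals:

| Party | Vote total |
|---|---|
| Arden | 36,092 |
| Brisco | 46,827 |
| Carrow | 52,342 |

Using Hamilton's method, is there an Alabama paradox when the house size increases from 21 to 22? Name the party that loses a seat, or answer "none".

At 21 seats: Arden 6, Brisco 7, Carrow 8.
At 22 seats: Arden 6, Brisco 8, Carrow 8.
No party's allocation decreased.

none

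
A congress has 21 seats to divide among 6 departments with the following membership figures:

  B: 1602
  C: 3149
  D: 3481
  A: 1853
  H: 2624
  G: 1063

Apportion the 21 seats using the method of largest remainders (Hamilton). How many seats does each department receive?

Total 13772; standard divisor 13772/21 ≈ 655.81.
Standard quotas: B 2.443, C 4.802, D 5.308, A 2.826, H 4.001, G 1.621.
Lower quotas: B 2, C 4, D 5, A 2, H 4, G 1 (sum 18, leaving 3 seats).
Remainders in descending order: A 0.826, C 0.802, G 0.621, B 0.443, D 0.308, H 0.001.
The surplus seats go to A, C, G.

B 2, C 5, D 5, A 3, H 4, G 2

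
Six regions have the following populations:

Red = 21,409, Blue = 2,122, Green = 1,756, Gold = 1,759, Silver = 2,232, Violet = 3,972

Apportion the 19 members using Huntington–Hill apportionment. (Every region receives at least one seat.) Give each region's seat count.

With divisor 1668: modified quotas Red 12.835, Blue 1.272, Green 1.053, Gold 1.055, Silver 1.338, Violet 2.381.
Geometric-mean thresholds: Red √(12·13)=12.490, Blue √(1·2)=1.414, Green √(1·2)=1.414, Gold √(1·2)=1.414, Silver √(1·2)=1.414, Violet √(2·3)=2.449.
Each quota rounded against its threshold gives Red 13, Blue 1, Green 1, Gold 1, Silver 1, Violet 2 (total 19).

Red 13, Blue 1, Green 1, Gold 1, Silver 1, Violet 2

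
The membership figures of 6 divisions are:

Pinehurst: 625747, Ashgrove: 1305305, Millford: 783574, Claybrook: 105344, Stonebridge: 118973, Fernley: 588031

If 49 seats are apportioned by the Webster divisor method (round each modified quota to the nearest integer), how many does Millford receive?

11

Standard divisor 3526974/49 ≈ 71979.061; standard quotas: Pinehurst 8.693, Ashgrove 18.135, Millford 10.886, Claybrook 1.464, Stonebridge 1.653, Fernley 8.169.
Rounding to the nearest integer gives Pinehurst 9, Ashgrove 18, Millford 11, Claybrook 1, Stonebridge 2, Fernley 8 — total 49, matching the house size, so no adjustment is needed.
Millford receives 11.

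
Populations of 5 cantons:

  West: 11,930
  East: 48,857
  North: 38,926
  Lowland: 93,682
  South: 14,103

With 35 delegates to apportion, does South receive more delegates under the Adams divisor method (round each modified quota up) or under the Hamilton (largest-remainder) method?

Adams

Adams: West 2, East 8, North 7, Lowland 15, South 3.
Hamilton: West 2, East 8, North 7, Lowland 16, South 2.
South gets 3 under Adams and 2 under Hamilton.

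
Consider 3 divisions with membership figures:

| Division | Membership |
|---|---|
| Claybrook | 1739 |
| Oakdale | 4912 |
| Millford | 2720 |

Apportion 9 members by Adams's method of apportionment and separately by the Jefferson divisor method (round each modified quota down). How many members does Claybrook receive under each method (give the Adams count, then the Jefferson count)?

2 and 1

Adams: Claybrook 2, Oakdale 4, Millford 3.
Jefferson: Claybrook 1, Oakdale 5, Millford 3.
Claybrook gets 2 under Adams and 1 under Jefferson.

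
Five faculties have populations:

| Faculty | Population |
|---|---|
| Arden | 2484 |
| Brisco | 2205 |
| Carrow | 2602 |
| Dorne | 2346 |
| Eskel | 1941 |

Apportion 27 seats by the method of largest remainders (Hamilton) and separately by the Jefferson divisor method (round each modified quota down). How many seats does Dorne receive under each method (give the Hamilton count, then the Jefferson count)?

5 and 6

Hamilton: Arden 6, Brisco 5, Carrow 6, Dorne 5, Eskel 5.
Jefferson: Arden 6, Brisco 5, Carrow 6, Dorne 6, Eskel 4.
Dorne gets 5 under Hamilton and 6 under Jefferson.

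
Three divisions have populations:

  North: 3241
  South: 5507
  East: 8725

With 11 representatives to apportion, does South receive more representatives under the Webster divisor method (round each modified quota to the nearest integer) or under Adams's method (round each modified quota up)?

Adams

Webster: North 2, South 3, East 6.
Adams: North 2, South 4, East 5.
South gets 3 under Webster and 4 under Adams.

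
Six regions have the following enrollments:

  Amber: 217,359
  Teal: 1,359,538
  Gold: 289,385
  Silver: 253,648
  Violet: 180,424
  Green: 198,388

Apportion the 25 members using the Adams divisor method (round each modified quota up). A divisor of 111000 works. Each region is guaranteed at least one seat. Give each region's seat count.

With modified divisor 111000: modified quotas Amber 1.958, Teal 12.248, Gold 2.607, Silver 2.285, Violet 1.625, Green 1.787.
Rounding up: Amber 2, Teal 13, Gold 3, Silver 3, Violet 2, Green 2 (total 25).

Amber=2, Teal=13, Gold=3, Silver=3, Violet=2, Green=2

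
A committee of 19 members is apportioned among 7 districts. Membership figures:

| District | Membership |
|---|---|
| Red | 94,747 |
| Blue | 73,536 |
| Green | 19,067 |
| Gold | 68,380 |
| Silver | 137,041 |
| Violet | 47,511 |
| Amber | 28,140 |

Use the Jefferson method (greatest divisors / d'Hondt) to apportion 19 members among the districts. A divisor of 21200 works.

Red=4, Blue=3, Green=0, Gold=3, Silver=6, Violet=2, Amber=1

With modified divisor 21200: modified quotas Red 4.469, Blue 3.469, Green 0.899, Gold 3.225, Silver 6.464, Violet 2.241, Amber 1.327.
Rounding down: Red 4, Blue 3, Green 0, Gold 3, Silver 6, Violet 2, Amber 1 (total 19).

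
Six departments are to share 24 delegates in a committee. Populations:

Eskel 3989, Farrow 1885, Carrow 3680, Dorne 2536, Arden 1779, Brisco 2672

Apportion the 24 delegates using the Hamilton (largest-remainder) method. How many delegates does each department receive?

Total 16541; standard divisor 16541/24 ≈ 689.208.
Standard quotas: Eskel 5.788, Farrow 2.735, Carrow 5.339, Dorne 3.680, Arden 2.581, Brisco 3.877.
Lower quotas: Eskel 5, Farrow 2, Carrow 5, Dorne 3, Arden 2, Brisco 3 (sum 20, leaving 4 seats).
Remainders in descending order: Brisco 0.877, Eskel 0.788, Farrow 0.735, Dorne 0.680, Arden 0.581, Carrow 0.339.
The surplus seats go to Brisco, Eskel, Farrow, Dorne.

Eskel: 6, Farrow: 3, Carrow: 5, Dorne: 4, Arden: 2, Brisco: 4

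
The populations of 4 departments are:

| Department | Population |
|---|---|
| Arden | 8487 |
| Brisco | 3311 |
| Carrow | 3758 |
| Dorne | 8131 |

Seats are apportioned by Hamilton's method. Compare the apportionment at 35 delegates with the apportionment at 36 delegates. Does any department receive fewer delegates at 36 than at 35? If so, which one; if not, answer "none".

At 35 seats: Arden 12, Brisco 5, Carrow 6, Dorne 12.
At 36 seats: Arden 13, Brisco 5, Carrow 6, Dorne 12.
No department's allocation decreased.

none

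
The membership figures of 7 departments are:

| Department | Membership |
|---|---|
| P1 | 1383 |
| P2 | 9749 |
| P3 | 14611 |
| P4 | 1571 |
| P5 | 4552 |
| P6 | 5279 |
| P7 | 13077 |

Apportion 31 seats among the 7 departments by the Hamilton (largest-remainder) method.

P1 1; P2 6; P3 9; P4 1; P5 3; P6 3; P7 8

Total 50222; standard divisor 50222/31 ≈ 1620.065.
Standard quotas: P1 0.8537, P2 6.0177, P3 9.0188, P4 0.9697, P5 2.8098, P6 3.2585, P7 8.0719.
Lower quotas: P1 0, P2 6, P3 9, P4 0, P5 2, P6 3, P7 8 (sum 28, leaving 3 seats).
Remainders in descending order: P4 0.9697, P1 0.8537, P5 0.8098, P6 0.2585, P7 0.0719, P3 0.0188, P2 0.0177.
Largest remainders: P4, P1, P5 receive the extra seats.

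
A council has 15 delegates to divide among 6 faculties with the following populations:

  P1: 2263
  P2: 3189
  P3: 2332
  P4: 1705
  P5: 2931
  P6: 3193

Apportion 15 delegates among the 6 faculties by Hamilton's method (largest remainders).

Standard divisor: 15613 ÷ 15 ≈ 1040.867.
Standard quotas: P1 2.174, P2 3.064, P3 2.240, P4 1.638, P5 2.816, P6 3.068.
Lower quotas: P1 2, P2 3, P3 2, P4 1, P5 2, P6 3 (sum 13, leaving 2 seats).
Remainders in descending order: P5 0.816, P4 0.638, P3 0.240, P1 0.174, P6 0.068, P2 0.064.
Largest remainders: P5, P4 receive the extra seats.

P1 2; P2 3; P3 2; P4 2; P5 3; P6 3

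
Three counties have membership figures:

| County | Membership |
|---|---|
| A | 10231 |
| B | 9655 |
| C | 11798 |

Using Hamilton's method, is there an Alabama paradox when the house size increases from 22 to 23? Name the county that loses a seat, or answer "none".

At 22 seats: A 7, B 7, C 8.
At 23 seats: A 7, B 7, C 9.
No county's allocation decreased.

none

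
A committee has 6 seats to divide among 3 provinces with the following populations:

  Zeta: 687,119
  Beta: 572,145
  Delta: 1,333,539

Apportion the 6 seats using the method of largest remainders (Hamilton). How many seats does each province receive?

Standard divisor: 2592803 ÷ 6 ≈ 432133.833.
Standard quotas: Zeta 1.5901, Beta 1.3240, Delta 3.0859.
Lower quotas: Zeta 1, Beta 1, Delta 3 (sum 5, leaving 1 seat).
Remainders in descending order: Zeta 0.5901, Beta 0.3240, Delta 0.0859.
The surplus seat goes to Zeta.

Zeta 2, Beta 1, Delta 3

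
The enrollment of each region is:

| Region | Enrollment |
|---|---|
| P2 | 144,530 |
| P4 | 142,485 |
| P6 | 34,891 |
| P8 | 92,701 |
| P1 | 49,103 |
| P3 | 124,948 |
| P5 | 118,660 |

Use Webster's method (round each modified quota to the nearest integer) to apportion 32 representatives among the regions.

Standard divisor 707318/32 ≈ 22103.688; standard quotas: P2 6.539, P4 6.446, P6 1.579, P8 4.194, P1 2.221, P3 5.653, P5 5.368.
Rounding to the nearest integer gives P2 7, P4 6, P6 2, P8 4, P1 2, P3 6, P5 5 — total 32, matching the house size, so no adjustment is needed.

P2 7; P4 6; P6 2; P8 4; P1 2; P3 6; P5 5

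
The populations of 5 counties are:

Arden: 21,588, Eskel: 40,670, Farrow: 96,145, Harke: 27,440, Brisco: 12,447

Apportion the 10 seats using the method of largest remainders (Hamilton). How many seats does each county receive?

The standard divisor is 198290/10 = 19829.
Standard quotas: Arden 1.0887, Eskel 2.0510, Farrow 4.8487, Harke 1.3838, Brisco 0.6277.
Lower quotas: Arden 1, Eskel 2, Farrow 4, Harke 1, Brisco 0 (sum 8, leaving 2 seats).
Remainders in descending order: Farrow 0.8487, Brisco 0.6277, Harke 0.3838, Arden 0.0887, Eskel 0.0510.
Largest remainders: Farrow, Brisco receive the extra seats.

Arden 1; Eskel 2; Farrow 5; Harke 1; Brisco 1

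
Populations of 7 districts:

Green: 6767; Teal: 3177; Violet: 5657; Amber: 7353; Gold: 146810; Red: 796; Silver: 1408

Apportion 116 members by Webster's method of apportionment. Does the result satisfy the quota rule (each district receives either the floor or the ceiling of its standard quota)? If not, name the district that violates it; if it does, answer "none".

Gold

Standard quotas: Green 4.565, Teal 2.143, Violet 3.816, Amber 4.960, Gold 99.030, Red 0.537, Silver 0.950.
Webster allocation: Green 5, Teal 2, Violet 4, Amber 5, Gold 98, Red 1, Silver 1.
Gold has quota 99.030 (lower 99, upper 100) but receives 98 — outside the quota interval.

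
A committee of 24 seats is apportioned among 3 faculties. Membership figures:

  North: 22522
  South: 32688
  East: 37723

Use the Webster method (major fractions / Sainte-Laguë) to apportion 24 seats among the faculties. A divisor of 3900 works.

North 6, South 8, East 10

With modified divisor 3900: modified quotas North 5.775, South 8.382, East 9.673.
Rounding to the nearest integer: North 6, South 8, East 10 (total 24).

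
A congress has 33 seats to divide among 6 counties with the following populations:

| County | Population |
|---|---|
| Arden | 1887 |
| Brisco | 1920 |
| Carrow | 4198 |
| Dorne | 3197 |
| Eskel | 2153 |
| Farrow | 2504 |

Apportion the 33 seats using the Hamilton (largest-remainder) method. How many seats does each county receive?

Total 15859; standard divisor 15859/33 ≈ 480.576.
Standard quotas: Arden 3.927, Brisco 3.995, Carrow 8.735, Dorne 6.652, Eskel 4.480, Farrow 5.210.
Lower quotas: Arden 3, Brisco 3, Carrow 8, Dorne 6, Eskel 4, Farrow 5 (sum 29, leaving 4 seats).
Remainders in descending order: Brisco 0.995, Arden 0.927, Carrow 0.735, Dorne 0.652, Eskel 0.480, Farrow 0.210.
Largest remainders: Brisco, Arden, Carrow, Dorne receive the extra seats.

Arden 4, Brisco 4, Carrow 9, Dorne 7, Eskel 4, Farrow 5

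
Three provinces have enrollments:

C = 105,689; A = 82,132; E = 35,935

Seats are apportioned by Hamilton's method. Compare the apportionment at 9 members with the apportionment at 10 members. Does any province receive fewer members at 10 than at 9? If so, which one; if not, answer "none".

At 9 seats: C 4, A 3, E 2.
At 10 seats: C 5, A 4, E 1.
E drops from 2 to 1.

E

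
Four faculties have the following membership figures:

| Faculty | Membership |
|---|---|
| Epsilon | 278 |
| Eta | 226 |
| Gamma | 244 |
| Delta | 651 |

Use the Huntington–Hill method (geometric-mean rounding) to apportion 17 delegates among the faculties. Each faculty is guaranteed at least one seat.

With divisor 84: modified quotas Epsilon 3.310, Eta 2.690, Gamma 2.905, Delta 7.750.
Geometric-mean thresholds: Epsilon √(3·4)=3.464, Eta √(2·3)=2.449, Gamma √(2·3)=2.449, Delta √(7·8)=7.483.
Each quota rounded against its threshold gives Epsilon 3, Eta 3, Gamma 3, Delta 8 (total 17).

Epsilon=3; Eta=3; Gamma=3; Delta=8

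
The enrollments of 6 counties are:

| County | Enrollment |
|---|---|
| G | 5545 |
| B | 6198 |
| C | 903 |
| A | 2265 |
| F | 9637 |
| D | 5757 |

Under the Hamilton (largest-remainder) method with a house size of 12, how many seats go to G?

The standard divisor is 30305/12 ≈ 2525.417.
Standard quotas: G 2.1957, B 2.4542, C 0.3576, A 0.8969, F 3.8160, D 2.2796.
Lower quotas: G 2, B 2, C 0, A 0, F 3, D 2 (sum 9, leaving 3 seats).
Remainders in descending order: A 0.8969, F 0.8160, B 0.4542, C 0.3576, D 0.2796, G 0.1957.
Largest remainders: A, F, B receive the extra seats.
G receives 2.

2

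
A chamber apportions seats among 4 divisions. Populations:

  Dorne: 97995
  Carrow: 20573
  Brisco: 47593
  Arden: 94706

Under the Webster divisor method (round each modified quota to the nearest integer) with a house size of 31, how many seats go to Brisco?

Standard divisor 260867/31 ≈ 8415.065; standard quotas: Dorne 11.645, Carrow 2.445, Brisco 5.656, Arden 11.254.
Rounding to the nearest integer gives Dorne 12, Carrow 2, Brisco 6, Arden 11 — total 31, matching the house size, so no adjustment is needed.
Brisco receives 6.

6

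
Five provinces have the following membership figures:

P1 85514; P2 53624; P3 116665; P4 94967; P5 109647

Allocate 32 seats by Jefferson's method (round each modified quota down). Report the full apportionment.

P1 6, P2 3, P3 8, P4 7, P5 8

Standard divisor 460417/32 ≈ 14388.031; standard quotas: P1 5.943, P2 3.727, P3 8.108, P4 6.600, P5 7.621.
Rounding down gives 5, 3, 8, 6, 7 = 29 seats, so the divisor must be adjusted.
With modified divisor 13500: modified quotas P1 6.334, P2 3.972, P3 8.642, P4 7.035, P5 8.122.
Rounding down: P1 6, P2 3, P3 8, P4 7, P5 8 (total 32).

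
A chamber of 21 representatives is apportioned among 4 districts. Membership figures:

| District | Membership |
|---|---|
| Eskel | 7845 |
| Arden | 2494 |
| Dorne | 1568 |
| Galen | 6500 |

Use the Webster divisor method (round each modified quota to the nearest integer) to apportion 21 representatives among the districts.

Eskel 9; Arden 3; Dorne 2; Galen 7

Standard divisor 18407/21 ≈ 876.524; standard quotas: Eskel 8.950, Arden 2.845, Dorne 1.789, Galen 7.416.
Rounding to the nearest integer gives Eskel 9, Arden 3, Dorne 2, Galen 7 — total 21, matching the house size, so no adjustment is needed.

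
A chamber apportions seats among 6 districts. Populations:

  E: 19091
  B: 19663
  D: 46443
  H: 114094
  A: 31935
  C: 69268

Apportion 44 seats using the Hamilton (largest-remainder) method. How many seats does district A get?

4

Total 300494; standard divisor 300494/44 ≈ 6829.409.
Standard quotas: E 2.7954, B 2.8792, D 6.8004, H 16.7063, A 4.6761, C 10.1426.
Lower quotas: E 2, B 2, D 6, H 16, A 4, C 10 (sum 40, leaving 4 seats).
Remainders in descending order: B 0.8792, D 0.8004, E 0.7954, H 0.7063, A 0.6761, C 0.1426.
The surplus seats go to B, D, E, H.
A receives 4.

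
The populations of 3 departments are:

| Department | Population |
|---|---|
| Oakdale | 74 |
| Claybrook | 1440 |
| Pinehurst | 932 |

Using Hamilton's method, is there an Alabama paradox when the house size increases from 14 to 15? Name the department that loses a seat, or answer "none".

At 14 seats: Oakdale 1, Claybrook 8, Pinehurst 5.
At 15 seats: Oakdale 0, Claybrook 9, Pinehurst 6.
Oakdale drops from 1 to 0.

Oakdale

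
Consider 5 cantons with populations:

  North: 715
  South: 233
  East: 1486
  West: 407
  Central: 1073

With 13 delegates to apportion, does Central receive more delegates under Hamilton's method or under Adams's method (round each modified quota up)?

Hamilton: North 2, South 1, East 5, West 1, Central 4.
Adams: North 2, South 1, East 5, West 2, Central 3.
Central gets 4 under Hamilton and 3 under Adams.

Hamilton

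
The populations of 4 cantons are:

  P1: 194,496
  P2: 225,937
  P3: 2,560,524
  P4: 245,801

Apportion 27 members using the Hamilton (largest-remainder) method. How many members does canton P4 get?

2

Total 3226758; standard divisor 3226758/27 ≈ 119509.556.
Standard quotas: P1 1.6275, P2 1.8905, P3 21.4253, P4 2.0567.
Lower quotas: P1 1, P2 1, P3 21, P4 2 (sum 25, leaving 2 seats).
Remainders in descending order: P2 0.8905, P1 0.6275, P3 0.4253, P4 0.0567.
The surplus seats go to P2, P1.
P4 receives 2.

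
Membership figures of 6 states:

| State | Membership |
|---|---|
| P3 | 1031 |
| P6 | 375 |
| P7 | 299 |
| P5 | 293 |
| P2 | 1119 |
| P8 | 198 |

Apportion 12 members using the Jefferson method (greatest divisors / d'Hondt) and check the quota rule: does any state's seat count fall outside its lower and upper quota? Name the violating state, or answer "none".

Standard quotas: P3 3.732, P6 1.357, P7 1.082, P5 1.061, P2 4.051, P8 0.717.
Jefferson allocation: P3 4, P6 1, P7 1, P5 1, P2 5, P8 0.
Every allocation lies between the lower and upper quota.

none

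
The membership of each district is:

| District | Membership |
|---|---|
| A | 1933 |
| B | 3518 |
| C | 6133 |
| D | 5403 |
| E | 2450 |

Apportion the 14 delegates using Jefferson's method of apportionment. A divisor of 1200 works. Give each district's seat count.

A 1; B 2; C 5; D 4; E 2

With modified divisor 1200: modified quotas A 1.611, B 2.932, C 5.111, D 4.503, E 2.042.
Rounding down: A 1, B 2, C 5, D 4, E 2 (total 14).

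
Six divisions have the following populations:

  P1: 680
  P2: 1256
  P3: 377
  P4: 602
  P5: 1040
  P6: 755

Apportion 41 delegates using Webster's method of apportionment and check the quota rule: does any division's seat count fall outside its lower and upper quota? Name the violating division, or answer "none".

Standard quotas: P1 5.919, P2 10.933, P3 3.282, P4 5.240, P5 9.053, P6 6.572.
Webster allocation: P1 6, P2 11, P3 3, P4 5, P5 9, P6 7.
Every allocation lies between the lower and upper quota.

none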